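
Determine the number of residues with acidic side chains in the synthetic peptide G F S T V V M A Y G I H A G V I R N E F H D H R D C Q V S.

Aspartate (D) and glutamate (E) have carboxylic-acid side chains and are the acidic amino acids.
Matching residues: E19, D22, D25.

3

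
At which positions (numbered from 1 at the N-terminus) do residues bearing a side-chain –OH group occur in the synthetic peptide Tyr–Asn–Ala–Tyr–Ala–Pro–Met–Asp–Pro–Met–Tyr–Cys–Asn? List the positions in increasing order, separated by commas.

1, 4, 11

S, T, and Y are the three residues with a side-chain hydroxyl.
Matching residues: Tyr1, Tyr4, Tyr11.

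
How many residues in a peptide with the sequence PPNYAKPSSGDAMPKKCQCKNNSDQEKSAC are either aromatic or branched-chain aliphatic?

1

Aromatic: F, W, Y. Branched-chain aliphatic: I, L, V.
Aromatic residues here: Y4 (1).
Branched-chain aliphatic residues here: none (0).
The two groups share no amino acid, so total = 1 + 0 = 1.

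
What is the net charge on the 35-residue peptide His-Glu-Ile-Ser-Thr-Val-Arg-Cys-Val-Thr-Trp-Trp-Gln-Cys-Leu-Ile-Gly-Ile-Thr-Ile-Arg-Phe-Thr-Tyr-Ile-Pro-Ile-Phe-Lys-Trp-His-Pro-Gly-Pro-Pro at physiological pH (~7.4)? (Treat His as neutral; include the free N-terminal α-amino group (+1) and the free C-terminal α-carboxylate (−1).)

+2

At pH ~7.4 the Lys and Arg side chains are protonated (+1), the Asp and Glu side chains are deprotonated (−1), and with His taken as neutral all other side chains carry no charge.
Positive (K, R): Arg7, Arg21, Lys29 → +3.
Negative (D, E): Glu2 → −1.
The N-terminus (+1) and C-terminus (−1) cancel.
Net charge = (+3) + (−1) = +2.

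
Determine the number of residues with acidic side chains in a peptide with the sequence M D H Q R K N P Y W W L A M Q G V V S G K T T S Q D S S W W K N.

Only D (aspartate) and E (glutamate) carry a side-chain carboxylic acid.
Matching residues: D2, D26.

2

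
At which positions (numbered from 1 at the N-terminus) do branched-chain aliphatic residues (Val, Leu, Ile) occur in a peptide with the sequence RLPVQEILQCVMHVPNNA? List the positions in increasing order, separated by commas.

Matching residues: L2, V4, I7, L8, V11, V14.

2, 4, 7, 8, 11, 14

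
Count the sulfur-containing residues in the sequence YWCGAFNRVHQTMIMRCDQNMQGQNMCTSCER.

Only Cys (C) and Met (M) have a sulfur atom in the side chain.
Matching residues: C3, M13, M15, C17, M21, M26, C27, C30.

8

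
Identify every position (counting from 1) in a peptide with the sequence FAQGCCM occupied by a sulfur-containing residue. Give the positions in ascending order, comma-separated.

5, 6, 7

Matching residues: C5, C6, M7.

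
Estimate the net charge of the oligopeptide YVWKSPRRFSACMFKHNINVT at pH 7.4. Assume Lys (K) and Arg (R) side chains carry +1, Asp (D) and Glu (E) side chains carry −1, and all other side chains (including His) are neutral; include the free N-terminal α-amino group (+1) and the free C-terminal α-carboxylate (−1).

Positive (K, R): K4, R7, R8, K15 → +4.
Negative (D, E): none → −0.
The N-terminus (+1) and C-terminus (−1) cancel.
Net charge = (+4) + (−0) = +4.

+4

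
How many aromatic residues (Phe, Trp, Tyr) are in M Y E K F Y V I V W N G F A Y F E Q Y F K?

Matching residues: Y2, F5, Y6, W10, F13, Y15, F16, Y19, F20.

9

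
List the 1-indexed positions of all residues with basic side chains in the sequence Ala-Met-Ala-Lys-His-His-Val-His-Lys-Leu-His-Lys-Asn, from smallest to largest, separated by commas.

K, R, and H are the three residues with basic side chains (ε-amine, guanidinium, and imidazole respectively).
Matching residues: Lys4, His5, His6, His8, Lys9, His11, Lys12.

4, 5, 6, 8, 9, 11, 12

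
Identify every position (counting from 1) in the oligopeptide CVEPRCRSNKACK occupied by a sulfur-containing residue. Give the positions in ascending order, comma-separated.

Only Cys (C) and Met (M) have a sulfur atom in the side chain.
Matching residues: C1, C6, C12.

1, 6, 12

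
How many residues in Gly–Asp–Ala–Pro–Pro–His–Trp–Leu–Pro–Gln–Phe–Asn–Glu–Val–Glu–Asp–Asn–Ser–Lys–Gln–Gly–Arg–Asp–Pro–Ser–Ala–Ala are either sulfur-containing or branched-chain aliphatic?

2

Sulfur-containing: C, M. Branched-chain aliphatic: I, L, V.
Sulfur-containing residues here: none (0).
Branched-chain aliphatic residues here: Leu8, Val14 (2).
The two groups share no amino acid, so total = 0 + 2 = 2.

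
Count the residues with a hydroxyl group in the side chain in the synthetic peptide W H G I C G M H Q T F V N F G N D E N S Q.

2

The –OH-bearing residues are Ser, Thr (aliphatic alcohols), and Tyr (phenol).
Matching residues: T10, S20.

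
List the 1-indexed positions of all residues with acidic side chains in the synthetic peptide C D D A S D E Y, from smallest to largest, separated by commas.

The acidic residues are Asp (D) and Glu (E), whose side chains end in a carboxylate group.
Matching residues: D2, D3, D6, E7.

2, 3, 6, 7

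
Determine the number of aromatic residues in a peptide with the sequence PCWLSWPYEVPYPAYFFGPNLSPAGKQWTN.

8

F, W, and Y each carry an aromatic ring on the side chain.
Matching residues: W3, W6, Y8, Y12, Y15, F16, F17, W28.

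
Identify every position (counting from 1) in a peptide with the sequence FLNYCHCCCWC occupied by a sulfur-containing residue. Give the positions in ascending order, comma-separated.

The sulfur-bearing residues are cysteine (–SH) and methionine (–S–CH₃).
Matching residues: C5, C7, C8, C9, C11.

5, 7, 8, 9, 11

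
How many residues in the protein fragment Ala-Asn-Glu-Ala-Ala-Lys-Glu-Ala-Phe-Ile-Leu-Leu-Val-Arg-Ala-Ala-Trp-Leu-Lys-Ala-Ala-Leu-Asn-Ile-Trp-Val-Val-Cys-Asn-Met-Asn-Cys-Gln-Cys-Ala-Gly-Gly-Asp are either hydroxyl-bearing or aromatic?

3

Hydroxyl-bearing: S, T, Y. Aromatic: F, W, Y.
Hydroxyl-bearing residues here: none (0).
Aromatic residues here: Phe9, Trp17, Trp25 (3).
(Y belongs to both groups, but none appear in this sequence.) Total = 0 + 3 = 3.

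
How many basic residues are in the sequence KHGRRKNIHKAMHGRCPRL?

10

The basic amino acids are Lys (K), Arg (R), and His (H).
Matching residues: K1, H2, R4, R5, K6, H9, K10, H13, R15, R18.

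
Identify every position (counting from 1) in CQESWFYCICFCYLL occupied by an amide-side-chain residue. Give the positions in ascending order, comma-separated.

Asparagine (N) and glutamine (Q) have uncharged amide side chains.
Matching residues: Q2.

2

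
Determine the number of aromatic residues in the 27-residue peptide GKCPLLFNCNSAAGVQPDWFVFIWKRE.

The aromatic amino acids are Phe (F, benzyl), Trp (W, indole), and Tyr (Y, phenol).
Matching residues: F7, W19, F20, F22, W24.

5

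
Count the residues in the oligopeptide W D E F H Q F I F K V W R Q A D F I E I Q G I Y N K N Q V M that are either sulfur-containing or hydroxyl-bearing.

2

Sulfur-containing: C, M. Hydroxyl-bearing: S, T, Y.
Sulfur-containing residues here: M30 (1).
Hydroxyl-bearing residues here: Y24 (1).
The two groups share no amino acid, so total = 1 + 1 = 2.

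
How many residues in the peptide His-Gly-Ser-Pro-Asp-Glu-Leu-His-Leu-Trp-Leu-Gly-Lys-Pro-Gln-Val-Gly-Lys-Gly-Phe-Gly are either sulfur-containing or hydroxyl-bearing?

Sulfur-containing: C, M. Hydroxyl-bearing: S, T, Y.
Sulfur-containing residues here: none (0).
Hydroxyl-bearing residues here: Ser3 (1).
The two groups share no amino acid, so total = 0 + 1 = 1.

1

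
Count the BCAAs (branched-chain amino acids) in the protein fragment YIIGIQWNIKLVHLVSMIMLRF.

The BCAAs are Val, Leu, and Ile — aliphatic side chains with a branch point.
Matching residues: I2, I3, I5, I9, L11, V12, L14, V15, I18, L20.

10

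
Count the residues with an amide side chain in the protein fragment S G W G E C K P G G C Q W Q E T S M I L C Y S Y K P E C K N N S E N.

Asparagine (N) and glutamine (Q) have uncharged amide side chains.
Matching residues: Q12, Q14, N30, N31, N34.

5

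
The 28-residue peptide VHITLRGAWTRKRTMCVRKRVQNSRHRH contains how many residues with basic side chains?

12

The basic amino acids are Lys (K), Arg (R), and His (H).
Matching residues: H2, R6, R11, K12, R13, R18, K19, R20, R25, H26, R27, H28.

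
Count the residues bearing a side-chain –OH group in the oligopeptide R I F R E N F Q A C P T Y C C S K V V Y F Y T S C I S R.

8

Serine (S), threonine (T), and tyrosine (Y) each carry a hydroxyl group on the side chain.
Matching residues: T12, Y13, S16, Y20, Y22, T23, S24, S27.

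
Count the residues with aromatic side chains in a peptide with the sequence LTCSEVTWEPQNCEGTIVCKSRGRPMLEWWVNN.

The aromatic amino acids are Phe (F, benzyl), Trp (W, indole), and Tyr (Y, phenol).
Matching residues: W8, W29, W30.

3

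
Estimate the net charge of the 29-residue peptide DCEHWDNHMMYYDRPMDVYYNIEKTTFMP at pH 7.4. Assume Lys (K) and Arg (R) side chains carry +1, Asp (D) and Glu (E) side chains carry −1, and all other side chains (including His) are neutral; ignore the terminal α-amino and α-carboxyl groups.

-4

Positive (K, R): R14, K24 → +2.
Negative (D, E): D1, E3, D6, D13, D17, E23 → −6.
Net charge = (+2) + (−6) = −4.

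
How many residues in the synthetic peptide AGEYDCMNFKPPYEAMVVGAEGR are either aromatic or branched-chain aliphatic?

5

Aromatic: F, W, Y. Branched-chain aliphatic: I, L, V.
Aromatic residues here: Y4, F9, Y13 (3).
Branched-chain aliphatic residues here: V17, V18 (2).
The two groups share no amino acid, so total = 3 + 2 = 5.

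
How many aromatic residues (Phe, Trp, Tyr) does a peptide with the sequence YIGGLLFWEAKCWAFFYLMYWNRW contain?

10

Matching residues: Y1, F7, W8, W13, F15, F16, Y17, Y20, W21, W24.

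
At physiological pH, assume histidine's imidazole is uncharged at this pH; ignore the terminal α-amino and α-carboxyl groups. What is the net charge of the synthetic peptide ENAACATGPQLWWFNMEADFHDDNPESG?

-6

Near pH 7.4, K and R contribute +1 each, D and E contribute −1 each, and every other side chain (His included, as stated) is uncharged.
Positive (K, R): none → +0.
Negative (D, E): E1, E17, D19, D22, D23, E26 → −6.
Net charge = (+0) + (−6) = −6.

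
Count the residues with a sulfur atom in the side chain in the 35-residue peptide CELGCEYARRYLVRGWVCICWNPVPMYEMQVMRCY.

Cysteine (C, thiol) and methionine (M, thioether) are the two sulfur-containing amino acids.
Matching residues: C1, C5, C18, C20, M26, M29, M32, C34.

8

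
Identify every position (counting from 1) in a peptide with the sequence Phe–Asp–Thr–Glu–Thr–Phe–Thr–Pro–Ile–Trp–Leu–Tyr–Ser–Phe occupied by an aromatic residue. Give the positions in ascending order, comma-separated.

1, 6, 10, 12, 14

F, W, and Y each carry an aromatic ring on the side chain.
Matching residues: Phe1, Phe6, Trp10, Tyr12, Phe14.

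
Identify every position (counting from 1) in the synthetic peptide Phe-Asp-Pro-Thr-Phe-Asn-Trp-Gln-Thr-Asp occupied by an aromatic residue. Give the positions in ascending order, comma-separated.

Matching residues: Phe1, Phe5, Trp7.

1, 5, 7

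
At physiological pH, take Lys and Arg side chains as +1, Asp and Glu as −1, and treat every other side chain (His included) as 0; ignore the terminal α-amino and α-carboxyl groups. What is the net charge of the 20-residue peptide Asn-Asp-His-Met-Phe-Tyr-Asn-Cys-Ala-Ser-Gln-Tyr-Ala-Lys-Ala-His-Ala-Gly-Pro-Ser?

0

Positive (K, R): Lys14 → +1.
Negative (D, E): Asp2 → −1.
Net charge = (+1) + (−1) = 0.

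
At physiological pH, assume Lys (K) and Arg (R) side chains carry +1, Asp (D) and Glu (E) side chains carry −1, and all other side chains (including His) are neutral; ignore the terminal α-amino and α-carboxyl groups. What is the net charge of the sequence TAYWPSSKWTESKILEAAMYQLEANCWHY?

Positive (K, R): K8, K13 → +2.
Negative (D, E): E11, E16, E23 → −3.
Net charge = (+2) + (−3) = −1.

-1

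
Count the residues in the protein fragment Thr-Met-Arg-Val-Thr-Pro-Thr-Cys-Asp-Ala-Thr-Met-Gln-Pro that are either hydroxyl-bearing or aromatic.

4

Hydroxyl-bearing: S, T, Y. Aromatic: F, W, Y.
Hydroxyl-bearing residues here: Thr1, Thr5, Thr7, Thr11 (4).
Aromatic residues here: none (0).
(Y belongs to both groups, but none appear in this sequence.) Total = 4 + 0 = 4.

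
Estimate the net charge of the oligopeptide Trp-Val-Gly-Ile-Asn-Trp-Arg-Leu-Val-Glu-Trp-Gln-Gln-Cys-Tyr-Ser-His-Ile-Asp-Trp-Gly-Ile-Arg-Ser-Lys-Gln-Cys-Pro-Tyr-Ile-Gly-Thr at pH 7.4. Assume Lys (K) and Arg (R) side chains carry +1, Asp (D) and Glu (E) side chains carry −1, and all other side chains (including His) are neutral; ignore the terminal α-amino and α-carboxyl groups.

Positive (K, R): Arg7, Arg23, Lys25 → +3.
Negative (D, E): Glu10, Asp19 → −2.
Net charge = (+3) + (−2) = +1.

+1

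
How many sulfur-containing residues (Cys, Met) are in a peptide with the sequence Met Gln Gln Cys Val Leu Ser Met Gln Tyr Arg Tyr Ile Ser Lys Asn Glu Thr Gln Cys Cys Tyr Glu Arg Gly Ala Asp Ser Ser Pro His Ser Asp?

Matching residues: Met1, Cys4, Met8, Cys20, Cys21.

5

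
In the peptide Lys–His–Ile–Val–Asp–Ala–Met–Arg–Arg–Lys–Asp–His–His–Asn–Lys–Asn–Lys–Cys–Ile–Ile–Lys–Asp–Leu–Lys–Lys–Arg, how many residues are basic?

K, R, and H are the three residues with basic side chains (ε-amine, guanidinium, and imidazole respectively).
Matching residues: Lys1, His2, Arg8, Arg9, Lys10, His12, His13, Lys15, Lys17, Lys21, Lys24, Lys25, Arg26.

13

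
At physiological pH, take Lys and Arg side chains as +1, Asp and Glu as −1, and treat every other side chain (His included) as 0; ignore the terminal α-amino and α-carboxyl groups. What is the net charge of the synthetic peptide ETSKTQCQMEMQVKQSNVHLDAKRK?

+2

Positive (K, R): K4, K14, K23, R24, K25 → +5.
Negative (D, E): E1, E10, D21 → −3.
Net charge = (+5) + (−3) = +2.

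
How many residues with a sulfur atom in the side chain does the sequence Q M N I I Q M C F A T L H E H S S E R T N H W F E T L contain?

3

Only Cys (C) and Met (M) have a sulfur atom in the side chain.
Matching residues: M2, M7, C8.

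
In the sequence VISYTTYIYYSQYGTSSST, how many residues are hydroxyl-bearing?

S, T, and Y are the three residues with a side-chain hydroxyl.
Matching residues: S3, Y4, T5, T6, Y7, Y9, Y10, S11, Y13, T15, S16, S17, S18, T19.

14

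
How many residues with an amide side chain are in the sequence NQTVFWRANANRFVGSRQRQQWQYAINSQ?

10

Asparagine (N) and glutamine (Q) have uncharged amide side chains.
Matching residues: N1, Q2, N9, N11, Q18, Q20, Q21, Q23, N27, Q29.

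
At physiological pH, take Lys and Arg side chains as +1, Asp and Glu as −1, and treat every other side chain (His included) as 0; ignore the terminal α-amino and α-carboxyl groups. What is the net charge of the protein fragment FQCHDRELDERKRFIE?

-1

Positive (K, R): R6, R11, K12, R13 → +4.
Negative (D, E): D5, E7, D9, E10, E16 → −5.
Net charge = (+4) + (−5) = −1.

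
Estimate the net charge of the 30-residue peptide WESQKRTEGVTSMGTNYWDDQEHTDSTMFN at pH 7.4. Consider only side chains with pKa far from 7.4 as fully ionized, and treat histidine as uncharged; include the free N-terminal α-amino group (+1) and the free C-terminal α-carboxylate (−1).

-4

The side chains ionized at physiological pH are Lys/Arg (+1) and Asp/Glu (−1); with His treated as neutral, nothing else contributes.
Positive (K, R): K5, R6 → +2.
Negative (D, E): E2, E8, D19, D20, E22, D25 → −6.
The N-terminus (+1) and C-terminus (−1) cancel.
Net charge = (+2) + (−6) = −4.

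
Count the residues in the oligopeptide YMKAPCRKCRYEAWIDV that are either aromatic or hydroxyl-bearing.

Aromatic: F, W, Y. Hydroxyl-bearing: S, T, Y.
Aromatic residues here: Y1, Y11, W14 (3).
Hydroxyl-bearing residues here: Y1, Y11 (2).
Y is in both groups, so the 2 Y residues must not be double-counted.
Total = 3 + 2 − 2 = 3.

3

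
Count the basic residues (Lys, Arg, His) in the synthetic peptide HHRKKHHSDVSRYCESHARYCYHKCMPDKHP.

14

Matching residues: H1, H2, R3, K4, K5, H6, H7, R12, H17, R19, H23, K24, K29, H30.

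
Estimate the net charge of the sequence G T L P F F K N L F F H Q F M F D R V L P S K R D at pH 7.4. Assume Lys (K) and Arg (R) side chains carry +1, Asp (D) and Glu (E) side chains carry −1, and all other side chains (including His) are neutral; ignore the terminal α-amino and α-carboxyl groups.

Positive (K, R): K7, R18, K23, R24 → +4.
Negative (D, E): D17, D25 → −2.
Net charge = (+4) + (−2) = +2.

+2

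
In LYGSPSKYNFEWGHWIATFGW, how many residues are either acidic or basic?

Acidic: D, E. Basic: H, K, R.
Acidic residues here: E11 (1).
Basic residues here: K7, H14 (2).
The two groups share no amino acid, so total = 1 + 2 = 3.

3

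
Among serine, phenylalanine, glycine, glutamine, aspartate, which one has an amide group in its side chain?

glutamine

The amide-side-chain residues are Asn (N) and Gln (Q).
Of the listed options, only glutamine belongs to this group.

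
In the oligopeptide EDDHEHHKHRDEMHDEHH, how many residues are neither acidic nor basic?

1

Acidic: D, E. Basic: K, R, H. All other residues are neither.
Matching residues: M13.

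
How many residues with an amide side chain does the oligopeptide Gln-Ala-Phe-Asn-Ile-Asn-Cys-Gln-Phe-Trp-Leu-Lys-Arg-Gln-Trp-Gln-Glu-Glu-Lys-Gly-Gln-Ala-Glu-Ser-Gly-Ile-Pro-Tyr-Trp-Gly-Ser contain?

Asparagine (N) and glutamine (Q) have uncharged amide side chains.
Matching residues: Gln1, Asn4, Asn6, Gln8, Gln14, Gln16, Gln21.

7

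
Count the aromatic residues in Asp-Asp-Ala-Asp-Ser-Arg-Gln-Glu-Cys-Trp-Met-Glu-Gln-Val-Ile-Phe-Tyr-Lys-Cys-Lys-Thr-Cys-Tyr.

4

The aromatic amino acids are Phe (F, benzyl), Trp (W, indole), and Tyr (Y, phenol).
Matching residues: Trp10, Phe16, Tyr17, Tyr23.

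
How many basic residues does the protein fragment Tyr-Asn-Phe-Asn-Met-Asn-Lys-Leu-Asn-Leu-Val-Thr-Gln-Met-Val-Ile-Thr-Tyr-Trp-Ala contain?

1

K, R, and H are the three residues with basic side chains (ε-amine, guanidinium, and imidazole respectively).
Matching residues: Lys7.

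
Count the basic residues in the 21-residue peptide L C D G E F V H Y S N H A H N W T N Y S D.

Lysine (K), arginine (R), and histidine (H) have basic, nitrogen-containing side chains.
Matching residues: H8, H12, H14.

3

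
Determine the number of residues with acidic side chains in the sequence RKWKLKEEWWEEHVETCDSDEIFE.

9

Only D (aspartate) and E (glutamate) carry a side-chain carboxylic acid.
Matching residues: E7, E8, E11, E12, E15, D18, D20, E21, E24.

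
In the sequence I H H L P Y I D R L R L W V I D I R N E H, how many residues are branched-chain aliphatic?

8

Valine (V), leucine (L), and isoleucine (I) are the branched-chain amino acids.
Matching residues: I1, L4, I7, L10, L12, V14, I15, I17.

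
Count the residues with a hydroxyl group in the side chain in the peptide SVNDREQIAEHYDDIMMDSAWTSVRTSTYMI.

The –OH-bearing residues are Ser, Thr (aliphatic alcohols), and Tyr (phenol).
Matching residues: S1, Y12, S19, T22, S23, T26, S27, T28, Y29.

9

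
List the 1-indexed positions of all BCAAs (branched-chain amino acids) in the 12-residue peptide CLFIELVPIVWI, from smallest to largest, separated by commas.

2, 4, 6, 7, 9, 10, 12

Valine (V), leucine (L), and isoleucine (I) are the branched-chain amino acids.
Matching residues: L2, I4, L6, V7, I9, V10, I12.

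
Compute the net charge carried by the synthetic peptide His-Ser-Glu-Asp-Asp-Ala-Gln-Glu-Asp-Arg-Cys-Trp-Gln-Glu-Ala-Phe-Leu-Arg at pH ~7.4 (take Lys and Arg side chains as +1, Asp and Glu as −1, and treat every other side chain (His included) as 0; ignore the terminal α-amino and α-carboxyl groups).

-4

Positive (K, R): Arg10, Arg18 → +2.
Negative (D, E): Glu3, Asp4, Asp5, Glu8, Asp9, Glu14 → −6.
Net charge = (+2) + (−6) = −4.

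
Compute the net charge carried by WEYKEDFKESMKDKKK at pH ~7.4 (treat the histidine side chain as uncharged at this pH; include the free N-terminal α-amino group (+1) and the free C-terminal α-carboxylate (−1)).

+1

Near pH 7.4, K and R contribute +1 each, D and E contribute −1 each, and every other side chain (His included, as stated) is uncharged.
Positive (K, R): K4, K8, K12, K14, K15, K16 → +6.
Negative (D, E): E2, E5, D6, E9, D13 → −5.
The N-terminus (+1) and C-terminus (−1) cancel.
Net charge = (+6) + (−5) = +1.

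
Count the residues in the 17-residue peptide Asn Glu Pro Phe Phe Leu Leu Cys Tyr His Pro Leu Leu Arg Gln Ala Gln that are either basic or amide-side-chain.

Basic: H, K, R. Amide-side-chain: N, Q.
Basic residues here: His10, Arg14 (2).
Amide-side-chain residues here: Asn1, Gln15, Gln17 (3).
The two groups share no amino acid, so total = 2 + 3 = 5.

5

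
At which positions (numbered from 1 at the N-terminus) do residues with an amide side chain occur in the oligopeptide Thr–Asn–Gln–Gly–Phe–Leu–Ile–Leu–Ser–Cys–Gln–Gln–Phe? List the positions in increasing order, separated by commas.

2, 3, 11, 12

Only N (asparagine) and Q (glutamine) carry a side-chain carboxamide.
Matching residues: Asn2, Gln3, Gln11, Gln12.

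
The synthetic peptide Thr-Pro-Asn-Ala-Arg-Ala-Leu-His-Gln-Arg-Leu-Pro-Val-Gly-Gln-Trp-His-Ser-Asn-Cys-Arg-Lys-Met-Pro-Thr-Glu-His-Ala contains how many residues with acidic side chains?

1

Aspartate (D) and glutamate (E) have carboxylic-acid side chains and are the acidic amino acids.
Matching residues: Glu26.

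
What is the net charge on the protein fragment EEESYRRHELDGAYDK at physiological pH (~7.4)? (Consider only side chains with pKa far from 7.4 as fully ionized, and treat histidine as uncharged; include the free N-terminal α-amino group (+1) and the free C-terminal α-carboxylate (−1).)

-3

At pH ~7.4 the Lys and Arg side chains are protonated (+1), the Asp and Glu side chains are deprotonated (−1), and with His taken as neutral all other side chains carry no charge.
Positive (K, R): R6, R7, K16 → +3.
Negative (D, E): E1, E2, E3, E9, D11, D15 → −6.
The N-terminus (+1) and C-terminus (−1) cancel.
Net charge = (+3) + (−6) = −3.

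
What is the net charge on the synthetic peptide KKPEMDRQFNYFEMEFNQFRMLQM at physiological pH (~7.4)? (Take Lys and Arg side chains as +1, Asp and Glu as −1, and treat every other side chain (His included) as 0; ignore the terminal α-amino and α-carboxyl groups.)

Positive (K, R): K1, K2, R7, R20 → +4.
Negative (D, E): E4, D6, E13, E15 → −4.
Net charge = (+4) + (−4) = 0.

0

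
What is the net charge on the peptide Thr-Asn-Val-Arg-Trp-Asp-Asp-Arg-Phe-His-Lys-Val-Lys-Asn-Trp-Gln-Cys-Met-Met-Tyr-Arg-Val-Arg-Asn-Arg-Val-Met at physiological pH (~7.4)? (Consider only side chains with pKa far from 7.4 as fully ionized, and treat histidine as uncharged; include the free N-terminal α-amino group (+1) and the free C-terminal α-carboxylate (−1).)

Near pH 7.4, K and R contribute +1 each, D and E contribute −1 each, and every other side chain (His included, as stated) is uncharged.
Positive (K, R): Arg4, Arg8, Lys11, Lys13, Arg21, Arg23, Arg25 → +7.
Negative (D, E): Asp6, Asp7 → −2.
The N-terminus (+1) and C-terminus (−1) cancel.
Net charge = (+7) + (−2) = +5.

+5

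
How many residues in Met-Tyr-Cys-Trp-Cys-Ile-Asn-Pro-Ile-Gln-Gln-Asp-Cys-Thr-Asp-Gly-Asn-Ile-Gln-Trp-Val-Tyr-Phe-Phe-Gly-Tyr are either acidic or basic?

Acidic: D, E. Basic: H, K, R.
Acidic residues here: Asp12, Asp15 (2).
Basic residues here: none (0).
The two groups share no amino acid, so total = 2 + 0 = 2.

2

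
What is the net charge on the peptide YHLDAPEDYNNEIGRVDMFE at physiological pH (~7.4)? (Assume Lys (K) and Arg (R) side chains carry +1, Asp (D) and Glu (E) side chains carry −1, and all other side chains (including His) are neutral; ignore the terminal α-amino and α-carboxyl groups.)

-5

Positive (K, R): R15 → +1.
Negative (D, E): D4, E7, D8, E12, D17, E20 → −6.
Net charge = (+1) + (−6) = −5.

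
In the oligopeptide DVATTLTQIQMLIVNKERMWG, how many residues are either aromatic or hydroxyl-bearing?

4

Aromatic: F, W, Y. Hydroxyl-bearing: S, T, Y.
Aromatic residues here: W20 (1).
Hydroxyl-bearing residues here: T4, T5, T7 (3).
(Y belongs to both groups, but none appear in this sequence.) Total = 1 + 3 = 4.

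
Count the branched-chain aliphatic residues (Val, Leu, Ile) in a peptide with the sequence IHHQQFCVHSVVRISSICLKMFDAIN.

Matching residues: I1, V8, V11, V12, I14, I17, L19, I25.

8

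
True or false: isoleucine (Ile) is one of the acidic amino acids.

Aspartate (D) and glutamate (E) have carboxylic-acid side chains and are the acidic amino acids.
Isoleucine is not in this group.

False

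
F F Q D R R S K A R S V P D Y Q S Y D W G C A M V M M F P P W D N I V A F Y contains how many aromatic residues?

F, W, and Y each carry an aromatic ring on the side chain.
Matching residues: F1, F2, Y15, Y18, W20, F28, W31, F37, Y38.

9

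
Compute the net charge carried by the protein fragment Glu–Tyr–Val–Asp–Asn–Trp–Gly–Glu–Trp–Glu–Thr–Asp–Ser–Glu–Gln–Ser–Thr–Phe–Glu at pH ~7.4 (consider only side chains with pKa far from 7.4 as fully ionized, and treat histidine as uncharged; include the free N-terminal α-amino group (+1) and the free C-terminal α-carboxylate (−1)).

At pH ~7.4 the Lys and Arg side chains are protonated (+1), the Asp and Glu side chains are deprotonated (−1), and with His taken as neutral all other side chains carry no charge.
Positive (K, R): none → +0.
Negative (D, E): Glu1, Asp4, Glu8, Glu10, Asp12, Glu14, Glu19 → −7.
The N-terminus (+1) and C-terminus (−1) cancel.
Net charge = (+0) + (−7) = −7.

-7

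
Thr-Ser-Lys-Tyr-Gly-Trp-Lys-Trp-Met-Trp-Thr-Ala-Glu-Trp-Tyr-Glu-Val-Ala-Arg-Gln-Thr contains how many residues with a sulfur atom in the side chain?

Cysteine (C, thiol) and methionine (M, thioether) are the two sulfur-containing amino acids.
Matching residues: Met9.

1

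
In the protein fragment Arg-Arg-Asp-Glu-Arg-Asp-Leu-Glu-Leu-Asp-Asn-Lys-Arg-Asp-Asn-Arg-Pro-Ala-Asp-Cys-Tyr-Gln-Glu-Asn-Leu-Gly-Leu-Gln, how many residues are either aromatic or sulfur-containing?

Aromatic: F, W, Y. Sulfur-containing: C, M.
Aromatic residues here: Tyr21 (1).
Sulfur-containing residues here: Cys20 (1).
The two groups share no amino acid, so total = 1 + 1 = 2.

2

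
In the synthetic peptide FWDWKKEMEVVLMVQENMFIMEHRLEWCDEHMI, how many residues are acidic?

Aspartate (D) and glutamate (E) have carboxylic-acid side chains and are the acidic amino acids.
Matching residues: D3, E7, E9, E16, E22, E26, D29, E30.

8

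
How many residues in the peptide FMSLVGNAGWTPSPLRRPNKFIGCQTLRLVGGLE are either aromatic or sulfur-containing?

5

Aromatic: F, W, Y. Sulfur-containing: C, M.
Aromatic residues here: F1, W10, F21 (3).
Sulfur-containing residues here: M2, C24 (2).
The two groups share no amino acid, so total = 3 + 2 = 5.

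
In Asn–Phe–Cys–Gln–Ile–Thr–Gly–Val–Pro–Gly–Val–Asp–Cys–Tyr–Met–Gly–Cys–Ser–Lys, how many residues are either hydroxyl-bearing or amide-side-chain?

5

Hydroxyl-bearing: S, T, Y. Amide-side-chain: N, Q.
Hydroxyl-bearing residues here: Thr6, Tyr14, Ser18 (3).
Amide-side-chain residues here: Asn1, Gln4 (2).
The two groups share no amino acid, so total = 3 + 2 = 5.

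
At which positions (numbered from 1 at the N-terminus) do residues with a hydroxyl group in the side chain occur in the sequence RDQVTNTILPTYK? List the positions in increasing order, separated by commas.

The –OH-bearing residues are Ser, Thr (aliphatic alcohols), and Tyr (phenol).
Matching residues: T5, T7, T11, Y12.

5, 7, 11, 12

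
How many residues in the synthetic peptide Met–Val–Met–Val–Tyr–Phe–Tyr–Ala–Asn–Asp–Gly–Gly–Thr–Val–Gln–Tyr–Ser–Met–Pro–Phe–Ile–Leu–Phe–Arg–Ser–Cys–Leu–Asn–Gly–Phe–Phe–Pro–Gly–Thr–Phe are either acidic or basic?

Acidic: D, E. Basic: H, K, R.
Acidic residues here: Asp10 (1).
Basic residues here: Arg24 (1).
The two groups share no amino acid, so total = 1 + 1 = 2.

2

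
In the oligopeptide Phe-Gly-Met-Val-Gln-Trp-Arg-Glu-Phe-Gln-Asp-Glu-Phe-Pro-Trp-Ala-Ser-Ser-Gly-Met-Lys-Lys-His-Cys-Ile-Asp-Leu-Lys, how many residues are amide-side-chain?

2

The amide-side-chain residues are Asn (N) and Gln (Q).
Matching residues: Gln5, Gln10.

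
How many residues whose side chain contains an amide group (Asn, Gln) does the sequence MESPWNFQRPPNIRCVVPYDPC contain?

3

Matching residues: N6, Q8, N12.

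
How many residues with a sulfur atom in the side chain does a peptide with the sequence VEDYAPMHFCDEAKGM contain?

Cysteine (C, thiol) and methionine (M, thioether) are the two sulfur-containing amino acids.
Matching residues: M7, C10, M16.

3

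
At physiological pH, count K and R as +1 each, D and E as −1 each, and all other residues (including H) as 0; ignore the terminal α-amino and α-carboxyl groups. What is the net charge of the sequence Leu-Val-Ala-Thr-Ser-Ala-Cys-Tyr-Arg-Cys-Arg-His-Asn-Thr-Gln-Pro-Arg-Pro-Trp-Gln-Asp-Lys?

Positive (K, R): Arg9, Arg11, Arg17, Lys22 → +4.
Negative (D, E): Asp21 → −1.
Net charge = (+4) + (−1) = +3.

+3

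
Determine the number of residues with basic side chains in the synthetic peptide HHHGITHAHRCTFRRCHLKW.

10

Lysine (K), arginine (R), and histidine (H) have basic, nitrogen-containing side chains.
Matching residues: H1, H2, H3, H7, H9, R10, R14, R15, H17, K19.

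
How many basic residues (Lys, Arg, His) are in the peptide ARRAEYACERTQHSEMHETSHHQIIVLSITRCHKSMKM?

11

Matching residues: R2, R3, R10, H13, H17, H21, H22, R31, H33, K34, K37.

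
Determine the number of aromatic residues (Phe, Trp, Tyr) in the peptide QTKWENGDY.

Matching residues: W4, Y9.

2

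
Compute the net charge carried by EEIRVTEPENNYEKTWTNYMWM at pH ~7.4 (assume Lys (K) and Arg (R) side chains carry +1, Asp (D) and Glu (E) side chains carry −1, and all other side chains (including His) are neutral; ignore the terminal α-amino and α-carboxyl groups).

-3

Positive (K, R): R4, K14 → +2.
Negative (D, E): E1, E2, E7, E9, E13 → −5.
Net charge = (+2) + (−5) = −3.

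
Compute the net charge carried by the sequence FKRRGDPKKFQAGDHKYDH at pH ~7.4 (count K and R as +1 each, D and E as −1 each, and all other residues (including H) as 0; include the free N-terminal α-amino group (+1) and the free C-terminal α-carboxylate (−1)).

Positive (K, R): K2, R3, R4, K8, K9, K16 → +6.
Negative (D, E): D6, D14, D18 → −3.
The N-terminus (+1) and C-terminus (−1) cancel.
Net charge = (+6) + (−3) = +3.

+3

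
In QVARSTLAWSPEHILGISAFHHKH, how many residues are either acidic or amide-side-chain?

2

Acidic: D, E. Amide-side-chain: N, Q.
Acidic residues here: E12 (1).
Amide-side-chain residues here: Q1 (1).
The two groups share no amino acid, so total = 1 + 1 = 2.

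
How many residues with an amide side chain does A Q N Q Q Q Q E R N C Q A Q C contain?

9

Only N (asparagine) and Q (glutamine) carry a side-chain carboxamide.
Matching residues: Q2, N3, Q4, Q5, Q6, Q7, N10, Q12, Q14.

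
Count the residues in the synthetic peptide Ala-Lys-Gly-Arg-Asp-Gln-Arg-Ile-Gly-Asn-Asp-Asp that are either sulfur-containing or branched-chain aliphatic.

1

Sulfur-containing: C, M. Branched-chain aliphatic: I, L, V.
Sulfur-containing residues here: none (0).
Branched-chain aliphatic residues here: Ile8 (1).
The two groups share no amino acid, so total = 0 + 1 = 1.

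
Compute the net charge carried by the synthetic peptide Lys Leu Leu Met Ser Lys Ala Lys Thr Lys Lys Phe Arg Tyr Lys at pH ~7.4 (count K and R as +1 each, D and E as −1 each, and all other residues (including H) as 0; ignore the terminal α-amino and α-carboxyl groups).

+7

Positive (K, R): Lys1, Lys6, Lys8, Lys10, Lys11, Arg13, Lys15 → +7.
Negative (D, E): none → −0.
Net charge = (+7) + (−0) = +7.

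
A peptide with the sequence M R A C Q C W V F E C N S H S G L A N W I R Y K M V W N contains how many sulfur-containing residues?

The sulfur-bearing residues are cysteine (–SH) and methionine (–S–CH₃).
Matching residues: M1, C4, C6, C11, M25.

5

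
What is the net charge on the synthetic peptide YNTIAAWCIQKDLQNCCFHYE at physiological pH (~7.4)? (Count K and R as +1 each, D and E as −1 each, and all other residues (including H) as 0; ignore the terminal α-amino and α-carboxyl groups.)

Positive (K, R): K11 → +1.
Negative (D, E): D12, E21 → −2.
Net charge = (+1) + (−2) = −1.

-1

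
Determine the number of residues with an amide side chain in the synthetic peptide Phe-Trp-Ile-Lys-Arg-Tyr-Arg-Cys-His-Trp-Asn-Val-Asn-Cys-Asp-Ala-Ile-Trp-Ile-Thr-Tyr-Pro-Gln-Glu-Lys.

3

The amide-side-chain residues are Asn (N) and Gln (Q).
Matching residues: Asn11, Asn13, Gln23.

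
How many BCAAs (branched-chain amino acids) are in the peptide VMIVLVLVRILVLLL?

V, L, and I make up the branched-chain aliphatic group.
Matching residues: V1, I3, V4, L5, V6, L7, V8, I10, L11, V12, L13, L14, L15.

13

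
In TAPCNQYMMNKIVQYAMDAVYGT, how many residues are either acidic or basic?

Acidic: D, E. Basic: H, K, R.
Acidic residues here: D18 (1).
Basic residues here: K11 (1).
The two groups share no amino acid, so total = 1 + 1 = 2.

2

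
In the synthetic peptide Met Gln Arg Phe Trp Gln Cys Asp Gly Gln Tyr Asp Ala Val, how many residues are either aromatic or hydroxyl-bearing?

Aromatic: F, W, Y. Hydroxyl-bearing: S, T, Y.
Aromatic residues here: Phe4, Trp5, Tyr11 (3).
Hydroxyl-bearing residues here: Tyr11 (1).
Y is in both groups, so the 1 Y residue must not be double-counted.
Total = 3 + 1 − 1 = 3.

3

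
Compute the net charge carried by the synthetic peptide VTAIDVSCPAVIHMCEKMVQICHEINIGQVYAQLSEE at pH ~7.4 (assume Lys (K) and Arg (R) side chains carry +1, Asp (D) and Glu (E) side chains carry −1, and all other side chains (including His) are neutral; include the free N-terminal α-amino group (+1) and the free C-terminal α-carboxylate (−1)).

Positive (K, R): K17 → +1.
Negative (D, E): D5, E16, E24, E36, E37 → −5.
The N-terminus (+1) and C-terminus (−1) cancel.
Net charge = (+1) + (−5) = −4.

-4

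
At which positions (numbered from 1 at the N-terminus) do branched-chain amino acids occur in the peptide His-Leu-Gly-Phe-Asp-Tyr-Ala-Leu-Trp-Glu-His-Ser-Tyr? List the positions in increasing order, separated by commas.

The BCAAs are Val, Leu, and Ile — aliphatic side chains with a branch point.
Matching residues: Leu2, Leu8.

2, 8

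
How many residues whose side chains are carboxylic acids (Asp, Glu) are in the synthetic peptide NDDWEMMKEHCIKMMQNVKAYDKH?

5

Matching residues: D2, D3, E5, E9, D22.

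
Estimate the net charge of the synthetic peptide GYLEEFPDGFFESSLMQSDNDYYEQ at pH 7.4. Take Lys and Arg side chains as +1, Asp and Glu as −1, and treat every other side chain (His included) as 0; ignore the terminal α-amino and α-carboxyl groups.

Positive (K, R): none → +0.
Negative (D, E): E4, E5, D8, E12, D19, D21, E24 → −7.
Net charge = (+0) + (−7) = −7.

-7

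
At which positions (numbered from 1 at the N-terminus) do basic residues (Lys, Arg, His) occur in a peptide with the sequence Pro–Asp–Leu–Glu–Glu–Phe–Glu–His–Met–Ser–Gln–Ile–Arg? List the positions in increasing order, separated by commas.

8, 13

Matching residues: His8, Arg13.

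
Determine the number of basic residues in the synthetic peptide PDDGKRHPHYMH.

5

Lysine (K), arginine (R), and histidine (H) have basic, nitrogen-containing side chains.
Matching residues: K5, R6, H7, H9, H12.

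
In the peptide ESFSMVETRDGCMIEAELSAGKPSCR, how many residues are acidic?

5

Only D (aspartate) and E (glutamate) carry a side-chain carboxylic acid.
Matching residues: E1, E7, D10, E15, E17.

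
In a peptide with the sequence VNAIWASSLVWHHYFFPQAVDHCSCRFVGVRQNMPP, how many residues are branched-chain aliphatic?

7

Valine (V), leucine (L), and isoleucine (I) are the branched-chain amino acids.
Matching residues: V1, I4, L9, V10, V20, V28, V30.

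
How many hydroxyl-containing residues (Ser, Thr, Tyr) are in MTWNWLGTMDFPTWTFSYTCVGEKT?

Matching residues: T2, T8, T13, T15, S17, Y18, T19, T25.

8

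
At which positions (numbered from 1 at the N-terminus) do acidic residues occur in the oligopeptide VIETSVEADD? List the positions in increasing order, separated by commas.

3, 7, 9, 10

The acidic residues are Asp (D) and Glu (E), whose side chains end in a carboxylate group.
Matching residues: E3, E7, D9, D10.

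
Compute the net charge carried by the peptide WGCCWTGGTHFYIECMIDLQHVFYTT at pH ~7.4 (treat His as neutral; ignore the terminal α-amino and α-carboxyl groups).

-2

At pH ~7.4 the Lys and Arg side chains are protonated (+1), the Asp and Glu side chains are deprotonated (−1), and with His taken as neutral all other side chains carry no charge.
Positive (K, R): none → +0.
Negative (D, E): E14, D18 → −2.
Net charge = (+0) + (−2) = −2.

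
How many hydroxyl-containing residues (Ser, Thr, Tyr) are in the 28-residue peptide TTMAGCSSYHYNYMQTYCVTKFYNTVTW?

Matching residues: T1, T2, S7, S8, Y9, Y11, Y13, T16, Y17, T20, Y23, T25, T27.

13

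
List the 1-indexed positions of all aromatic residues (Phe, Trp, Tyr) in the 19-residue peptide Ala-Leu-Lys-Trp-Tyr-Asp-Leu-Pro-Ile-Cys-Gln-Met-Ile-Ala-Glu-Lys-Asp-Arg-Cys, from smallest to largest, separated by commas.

Matching residues: Trp4, Tyr5.

4, 5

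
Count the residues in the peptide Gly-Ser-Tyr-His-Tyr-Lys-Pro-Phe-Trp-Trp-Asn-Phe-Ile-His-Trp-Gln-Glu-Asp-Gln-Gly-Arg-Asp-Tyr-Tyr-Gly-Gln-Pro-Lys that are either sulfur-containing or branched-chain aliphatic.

Sulfur-containing: C, M. Branched-chain aliphatic: I, L, V.
Sulfur-containing residues here: none (0).
Branched-chain aliphatic residues here: Ile13 (1).
The two groups share no amino acid, so total = 0 + 1 = 1.

1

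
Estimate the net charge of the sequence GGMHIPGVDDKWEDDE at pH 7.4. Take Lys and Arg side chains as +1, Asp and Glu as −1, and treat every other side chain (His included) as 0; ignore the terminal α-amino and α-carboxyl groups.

Positive (K, R): K11 → +1.
Negative (D, E): D9, D10, E13, D14, D15, E16 → −6.
Net charge = (+1) + (−6) = −5.

-5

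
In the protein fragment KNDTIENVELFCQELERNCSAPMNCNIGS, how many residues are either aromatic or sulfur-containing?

5

Aromatic: F, W, Y. Sulfur-containing: C, M.
Aromatic residues here: F11 (1).
Sulfur-containing residues here: C12, C19, M23, C25 (4).
The two groups share no amino acid, so total = 1 + 4 = 5.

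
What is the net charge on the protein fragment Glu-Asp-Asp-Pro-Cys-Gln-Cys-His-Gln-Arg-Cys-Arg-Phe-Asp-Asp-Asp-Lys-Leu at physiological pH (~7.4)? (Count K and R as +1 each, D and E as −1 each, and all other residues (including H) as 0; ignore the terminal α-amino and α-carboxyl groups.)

Positive (K, R): Arg10, Arg12, Lys17 → +3.
Negative (D, E): Glu1, Asp2, Asp3, Asp14, Asp15, Asp16 → −6.
Net charge = (+3) + (−6) = −3.

-3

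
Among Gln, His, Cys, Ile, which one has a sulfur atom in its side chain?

Cys

The sulfur-bearing residues are cysteine (–SH) and methionine (–S–CH₃).
Of the listed options, only Cys belongs to this group.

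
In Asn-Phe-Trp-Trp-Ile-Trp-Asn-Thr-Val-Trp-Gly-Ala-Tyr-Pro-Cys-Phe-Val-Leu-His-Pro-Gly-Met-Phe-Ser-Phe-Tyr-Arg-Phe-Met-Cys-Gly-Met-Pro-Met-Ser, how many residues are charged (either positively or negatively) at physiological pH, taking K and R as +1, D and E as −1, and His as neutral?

Charged side chains at pH ~7.4: K, R (positive); D, E (negative).
Matching residues: Arg27.

1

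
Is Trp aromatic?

Yes

Phenylalanine (F), tryptophan (W), and tyrosine (Y) have aromatic ring side chains.
Tryptophan is in this group.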